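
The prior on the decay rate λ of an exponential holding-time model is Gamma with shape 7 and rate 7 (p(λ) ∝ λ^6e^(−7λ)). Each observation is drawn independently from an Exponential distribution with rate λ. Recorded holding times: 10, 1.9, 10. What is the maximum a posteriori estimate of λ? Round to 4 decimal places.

The Exponential(rate=λ) likelihood is ∝ λ^n e^(−λΣtᵢ). Here n = 3 and Σtᵢ = 10 + 1.9 + 10 = 21.9.
Posterior ∝ λ^6e^(−7λ) · λ^3e^(−21.9λ) = λ^9e^(−28.9λ), i.e. Gamma(10, 28.9).
Mode = (a−1)/b = 9/28.9 ≈ 0.3114.

λ̂_MAP = 0.3114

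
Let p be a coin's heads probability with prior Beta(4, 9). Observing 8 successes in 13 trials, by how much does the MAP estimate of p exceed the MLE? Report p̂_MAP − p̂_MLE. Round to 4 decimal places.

Posterior is Beta(12, 14); MAP = (12−1)/(26−2) = 11/24 ≈ 0.45833.
MLE ignores the prior: p̂_MLE = k/n = 8/13 ≈ 0.61538.
Difference = 11/24 − 8/13 = -49/312 ≈ -0.1571.

MAP − MLE = -0.1571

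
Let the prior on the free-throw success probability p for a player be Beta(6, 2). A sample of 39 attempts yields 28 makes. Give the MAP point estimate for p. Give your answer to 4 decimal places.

Prior: Beta(6, 2).
Data: 28 successes in 39 trials. The binomial likelihood contributes p^28(1−p)^11, so the posterior is Beta(6+28, 2+11) = Beta(34, 13).
For Beta(a, b) with a, b > 1 the mode is (a−1)/(a+b−2) = 33/45 ≈ 0.7333.

p̂_MAP = 0.7333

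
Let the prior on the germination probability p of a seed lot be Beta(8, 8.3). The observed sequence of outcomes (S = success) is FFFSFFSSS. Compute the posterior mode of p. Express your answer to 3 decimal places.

p̂_MAP = 0.472

Prior: Beta(8, 8.3).
Data: 4 successes in 9 trials (from the sequence). The binomial likelihood contributes p^4(1−p)^5, so the posterior is Beta(8+4, 8.3+5) = Beta(12, 13.3).
For Beta(a, b) with a, b > 1 the mode is (a−1)/(a+b−2) = 11/23.3 ≈ 0.472.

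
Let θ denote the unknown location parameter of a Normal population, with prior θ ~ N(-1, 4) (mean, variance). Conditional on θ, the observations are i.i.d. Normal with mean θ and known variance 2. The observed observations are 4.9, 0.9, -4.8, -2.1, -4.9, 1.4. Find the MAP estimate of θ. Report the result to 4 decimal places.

θ̂_MAP = -0.7846

n = 6; x̄ = (4.9 + 0.9 + (-4.8) + (-2.1) + (-4.9) + 1.4)/6 = -4.6/6 = -23/30 ≈ -0.7667.
For a Normal prior and Normal likelihood with known variance, the posterior is Normal; its mode equals its mean, the precision-weighted average.
Prior precision 1/σ₀² = 1/4 = 0.25; data precision n/σ² = 6/2 = 3.
θ̂ = (0.25·(-1) + 3·(-23/30)) / (0.25 + 3) = (-2.55)/3.25 = -51/65 ≈ -0.7846.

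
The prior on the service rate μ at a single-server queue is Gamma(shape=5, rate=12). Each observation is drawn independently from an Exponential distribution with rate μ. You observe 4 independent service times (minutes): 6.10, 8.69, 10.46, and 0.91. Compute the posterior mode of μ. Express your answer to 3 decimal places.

μ̂_MAP = 0.210

The Exponential(rate=μ) likelihood is ∝ μ^n e^(−μΣtᵢ). Here n = 4 and Σtᵢ = 6.10 + 8.69 + 10.46 + 0.91 = 26.16.
Posterior ∝ μ^4e^(−12μ) · μ^4e^(−26.16μ) = μ^8e^(−38.16μ), i.e. Gamma(9, 38.16).
Mode = (a−1)/b = 8/38.16 ≈ 0.210.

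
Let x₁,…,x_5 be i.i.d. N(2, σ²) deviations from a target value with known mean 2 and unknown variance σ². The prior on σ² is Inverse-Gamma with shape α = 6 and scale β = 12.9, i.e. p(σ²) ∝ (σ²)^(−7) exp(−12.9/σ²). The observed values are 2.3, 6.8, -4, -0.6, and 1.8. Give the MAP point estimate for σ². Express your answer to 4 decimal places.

σ̂²_MAP = 4.8279

Sum of squared deviations about the known mean: SS = (2.3−2)² + (6.8−2)² + (-4−2)² + (-0.6−2)² + (1.8−2)² = 65.93.
The Normal likelihood contributes (σ²)^(−n/2) exp(−SS/(2σ²)), so the posterior is Inverse-Gamma(α + n/2, β + SS/2) = Inverse-Gamma(8.5, 45.865).
The mode of Inverse-Gamma(a, b) is b/(a+1) = 45.865/9.5 ≈ 4.8279.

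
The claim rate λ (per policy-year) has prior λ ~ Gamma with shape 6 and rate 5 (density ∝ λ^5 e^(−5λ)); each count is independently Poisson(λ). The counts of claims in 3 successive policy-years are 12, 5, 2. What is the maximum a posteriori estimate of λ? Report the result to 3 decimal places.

λ̂_MAP = 3.000

Σxᵢ = 12+5+2 = 19, with n = 3.
Posterior ∝ λ^5e^(−5λ) · λ^19e^(−3λ) = λ^24e^(−8λ), i.e. Gamma(shape=25, rate=8).
The mode of a Gamma(a, b) with a ≥ 1 (shape–rate) is (a−1)/b = 24/8 ≈ 3.000.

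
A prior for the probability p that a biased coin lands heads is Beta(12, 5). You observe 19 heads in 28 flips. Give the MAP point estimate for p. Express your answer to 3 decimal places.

Prior: Beta(12, 5).
Data: 19 successes in 28 trials. The binomial likelihood contributes p^19(1−p)^9, so the posterior is Beta(12+19, 5+9) = Beta(31, 14).
For Beta(a, b) with a, b > 1 the mode is (a−1)/(a+b−2) = 30/43 ≈ 0.698.

p̂_MAP = 0.698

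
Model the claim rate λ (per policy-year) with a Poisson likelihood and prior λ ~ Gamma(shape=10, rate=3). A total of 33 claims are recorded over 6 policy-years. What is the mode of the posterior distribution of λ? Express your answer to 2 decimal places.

λ̂_MAP = 4.67

Σxᵢ = 33, n = 6.
Posterior ∝ λ^9e^(−3λ) · λ^33e^(−6λ) = λ^42e^(−9λ), i.e. Gamma(shape=43, rate=9).
The mode of a Gamma(a, b) with a ≥ 1 (shape–rate) is (a−1)/b = 42/9 ≈ 4.67.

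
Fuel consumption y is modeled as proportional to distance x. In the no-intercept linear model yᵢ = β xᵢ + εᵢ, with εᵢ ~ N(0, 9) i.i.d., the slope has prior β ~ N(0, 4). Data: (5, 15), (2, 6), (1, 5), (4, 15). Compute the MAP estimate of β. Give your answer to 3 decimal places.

log p(β | y) = −Σ(yᵢ − βxᵢ)²/(2·9) − β²/(2·4) + const.
Setting the derivative to zero: Σxᵢ(yᵢ − βxᵢ)/9 − β/4 = 0, so β = Σxᵢyᵢ / (Σxᵢ² + σ²/τ²).
Σxᵢyᵢ = 5·15 + 2·6 + 1·5 + 4·15 = 152; Σxᵢ² = 46; σ²/τ² = 2.25.
β̂_MAP = 152 / (46 + 2.25) = 152/48.25 ≈ 3.150.

β̂_MAP = 3.150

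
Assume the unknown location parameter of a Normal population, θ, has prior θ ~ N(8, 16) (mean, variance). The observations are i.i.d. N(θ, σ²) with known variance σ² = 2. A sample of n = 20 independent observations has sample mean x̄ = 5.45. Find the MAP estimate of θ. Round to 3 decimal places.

n = 20, x̄ = 5.45.
For a Normal prior and Normal likelihood with known variance, the posterior is Normal; its mode equals its mean, the precision-weighted average.
Prior precision 1/σ₀² = 1/16 = 0.0625; data precision n/σ² = 20/2 = 10.
θ̂ = (0.0625·8 + 10·5.45) / (0.0625 + 10) = 55/10.0625 = 880/161 ≈ 5.466.

θ̂_MAP = 5.466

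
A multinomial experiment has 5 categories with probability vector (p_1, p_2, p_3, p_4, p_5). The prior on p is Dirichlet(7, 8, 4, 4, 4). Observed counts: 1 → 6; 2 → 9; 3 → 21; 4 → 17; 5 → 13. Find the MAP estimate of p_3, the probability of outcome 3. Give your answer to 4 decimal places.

MAP estimate: 0.2727

The posterior is Dirichlet(αᵢ + nᵢ) = Dirichlet(13, 17, 25, 21, 17).
For a Dirichlet(a₁,…,a_K) with all aᵢ > 1, the mode has j-th component (aⱼ − 1)/(Σaᵢ − K).
Here Σaᵢ = 93 and K = 5, so p_3 = (25 − 1)/(93 − 5) = 24/88 ≈ 0.2727.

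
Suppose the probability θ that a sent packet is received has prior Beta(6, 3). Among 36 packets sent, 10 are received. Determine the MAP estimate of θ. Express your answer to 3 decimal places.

θ̂_MAP = 0.349

Prior: Beta(6, 3).
Data: 10 successes in 36 trials. The binomial likelihood contributes θ^10(1−θ)^26, so the posterior is Beta(6+10, 3+26) = Beta(16, 29).
For Beta(a, b) with a, b > 1 the mode is (a−1)/(a+b−2) = 15/43 ≈ 0.349.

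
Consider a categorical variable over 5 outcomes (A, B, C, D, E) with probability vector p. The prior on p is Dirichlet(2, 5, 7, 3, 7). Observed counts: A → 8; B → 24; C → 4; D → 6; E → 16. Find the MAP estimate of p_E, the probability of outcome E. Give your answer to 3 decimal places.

MAP estimate of p_E = 0.286

The posterior is Dirichlet(αᵢ + nᵢ) = Dirichlet(10, 29, 11, 9, 23).
For a Dirichlet(a₁,…,a_K) with all aᵢ > 1, the mode has j-th component (aⱼ − 1)/(Σaᵢ − K).
Here Σaᵢ = 82 and K = 5, so p_E = (23 − 1)/(82 − 5) = 22/77 ≈ 0.286.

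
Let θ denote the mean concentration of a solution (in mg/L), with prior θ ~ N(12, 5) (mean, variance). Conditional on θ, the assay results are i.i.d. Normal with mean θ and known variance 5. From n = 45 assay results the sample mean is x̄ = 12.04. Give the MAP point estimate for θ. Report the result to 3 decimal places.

n = 45, x̄ = 12.04.
For a Normal prior and Normal likelihood with known variance, the posterior is Normal; its mode equals its mean, the precision-weighted average.
Prior precision 1/σ₀² = 1/5 = 0.2; data precision n/σ² = 45/5 = 9.
θ̂ = (0.2·12 + 9·12.04) / (0.2 + 9) = 110.76/9.2 = 2769/230 ≈ 12.039.

θ̂_MAP = 12.039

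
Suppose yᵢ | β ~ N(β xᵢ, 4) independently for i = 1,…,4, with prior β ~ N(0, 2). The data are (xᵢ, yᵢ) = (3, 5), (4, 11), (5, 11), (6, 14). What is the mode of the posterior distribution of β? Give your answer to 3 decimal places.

log p(β | y) = −Σ(yᵢ − βxᵢ)²/(2·4) − β²/(2·2) + const.
Setting the derivative to zero: Σxᵢ(yᵢ − βxᵢ)/4 − β/2 = 0, so β = Σxᵢyᵢ / (Σxᵢ² + σ²/τ²).
Σxᵢyᵢ = 3·5 + 4·11 + 5·11 + 6·14 = 198; Σxᵢ² = 86; σ²/τ² = 2.
β̂_MAP = 198 / (86 + 2) = 198/88 ≈ 2.250.

β̂_MAP = 2.250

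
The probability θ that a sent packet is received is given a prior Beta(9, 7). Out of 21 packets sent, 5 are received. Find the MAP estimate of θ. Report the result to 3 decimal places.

θ̂_MAP = 0.371

Prior: Beta(9, 7).
Data: 5 successes in 21 trials. The binomial likelihood contributes θ^5(1−θ)^16, so the posterior is Beta(9+5, 7+16) = Beta(14, 23).
For Beta(a, b) with a, b > 1 the mode is (a−1)/(a+b−2) = 13/35 ≈ 0.371.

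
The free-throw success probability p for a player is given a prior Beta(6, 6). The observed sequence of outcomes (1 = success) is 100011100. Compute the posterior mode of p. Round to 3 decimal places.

p̂_MAP = 0.474

Prior: Beta(6, 6).
Data: 4 successes in 9 trials (from the sequence). The binomial likelihood contributes p^4(1−p)^5, so the posterior is Beta(6+4, 6+5) = Beta(10, 11).
For Beta(a, b) with a, b > 1 the mode is (a−1)/(a+b−2) = 9/19 ≈ 0.474.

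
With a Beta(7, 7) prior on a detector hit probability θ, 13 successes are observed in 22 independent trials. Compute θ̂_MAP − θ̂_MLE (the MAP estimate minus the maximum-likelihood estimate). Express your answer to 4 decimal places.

Posterior is Beta(20, 16); MAP = (20−1)/(36−2) = 19/34 ≈ 0.55882.
MLE ignores the prior: θ̂_MLE = k/n = 13/22 ≈ 0.59091.
Difference = 19/34 − 13/22 = -6/187 ≈ -0.0321.

MAP − MLE = -0.0321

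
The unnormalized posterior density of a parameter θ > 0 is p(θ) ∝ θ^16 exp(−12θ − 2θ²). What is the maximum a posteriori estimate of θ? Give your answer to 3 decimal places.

θ̂_MAP = 1.000

ℓ'(θ) = 16/θ − 12 − 4θ. Setting this to zero and multiplying by θ: 4θ² + 12θ − 16 = 0.
θ = (−12 + √(12² + 4·4·16)) / (2·4) = (−12 + √400) / 8 = (−12 + 20)/8 = 1.
ℓ''(θ) = −16/θ² − 4 < 0, confirming a maximum.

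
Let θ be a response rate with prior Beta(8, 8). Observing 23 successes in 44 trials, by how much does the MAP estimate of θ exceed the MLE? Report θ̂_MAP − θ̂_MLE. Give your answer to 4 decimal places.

Posterior is Beta(31, 29); MAP = (31−1)/(60−2) = 30/58 ≈ 0.51724.
MLE ignores the prior: θ̂_MLE = k/n = 23/44 ≈ 0.52273.
Difference = 30/58 − 23/44 = -7/1276 ≈ -0.0055.

MAP − MLE = -0.0055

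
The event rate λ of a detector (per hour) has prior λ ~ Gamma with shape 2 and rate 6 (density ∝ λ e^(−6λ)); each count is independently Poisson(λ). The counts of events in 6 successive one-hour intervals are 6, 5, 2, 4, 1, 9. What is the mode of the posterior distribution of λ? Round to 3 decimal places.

Σxᵢ = 6+5+2+4+1+9 = 27, with n = 6.
Posterior ∝ λe^(−6λ) · λ^27e^(−6λ) = λ^28e^(−12λ), i.e. Gamma(shape=29, rate=12).
The mode of a Gamma(a, b) with a ≥ 1 (shape–rate) is (a−1)/b = 28/12 ≈ 2.333.

λ̂_MAP = 2.333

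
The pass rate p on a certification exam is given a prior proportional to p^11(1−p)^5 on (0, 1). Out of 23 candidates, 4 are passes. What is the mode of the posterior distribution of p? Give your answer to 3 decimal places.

The prior density ∝ p^11(1−p)^5 is the kernel of Beta(12, 6).
Data: 4 successes in 23 trials. The binomial likelihood contributes p^4(1−p)^19, so the posterior is Beta(12+4, 6+19) = Beta(16, 25).
For Beta(a, b) with a, b > 1 the mode is (a−1)/(a+b−2) = 15/39 ≈ 0.385.

p̂_MAP = 0.385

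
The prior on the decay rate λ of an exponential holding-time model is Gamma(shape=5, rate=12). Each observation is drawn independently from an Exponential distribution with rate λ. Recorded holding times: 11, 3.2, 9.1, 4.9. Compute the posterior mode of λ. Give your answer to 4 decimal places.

λ̂_MAP = 0.1990

The Exponential(rate=λ) likelihood is ∝ λ^n e^(−λΣtᵢ). Here n = 4 and Σtᵢ = 11 + 3.2 + 9.1 + 4.9 = 28.2.
Posterior ∝ λ^4e^(−12λ) · λ^4e^(−28.2λ) = λ^8e^(−40.2λ), i.e. Gamma(9, 40.2).
Mode = (a−1)/b = 8/40.2 ≈ 0.1990.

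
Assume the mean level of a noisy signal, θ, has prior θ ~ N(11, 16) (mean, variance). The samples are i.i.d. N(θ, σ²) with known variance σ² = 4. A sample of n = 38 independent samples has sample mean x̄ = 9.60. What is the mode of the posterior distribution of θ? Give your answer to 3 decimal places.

θ̂_MAP = 9.609

n = 38, x̄ = 9.60.
For a Normal prior and Normal likelihood with known variance, the posterior is Normal; its mode equals its mean, the precision-weighted average.
Prior precision 1/σ₀² = 1/16 = 0.0625; data precision n/σ² = 38/4 = 9.5.
θ̂ = (0.0625·11 + 9.5·9.6) / (0.0625 + 9.5) = 91.8875/9.5625 = 7351/765 ≈ 9.609.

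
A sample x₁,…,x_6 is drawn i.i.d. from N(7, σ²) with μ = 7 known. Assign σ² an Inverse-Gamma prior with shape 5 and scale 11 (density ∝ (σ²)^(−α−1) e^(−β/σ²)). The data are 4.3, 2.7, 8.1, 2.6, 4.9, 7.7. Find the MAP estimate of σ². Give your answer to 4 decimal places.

σ̂²_MAP = 4.0694

Sum of squared deviations about the known mean: SS = (4.3−7)² + (2.7−7)² + (8.1−7)² + (2.6−7)² + (4.9−7)² + (7.7−7)² = 51.25.
The Normal likelihood contributes (σ²)^(−n/2) exp(−SS/(2σ²)), so the posterior is Inverse-Gamma(α + n/2, β + SS/2) = Inverse-Gamma(8, 36.625).
The mode of Inverse-Gamma(a, b) is b/(a+1) = 36.625/9 ≈ 4.0694.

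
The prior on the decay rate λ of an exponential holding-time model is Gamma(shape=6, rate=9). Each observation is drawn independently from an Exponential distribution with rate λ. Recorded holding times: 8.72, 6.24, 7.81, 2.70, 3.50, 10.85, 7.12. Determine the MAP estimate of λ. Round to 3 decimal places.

λ̂_MAP = 0.215

The Exponential(rate=λ) likelihood is ∝ λ^n e^(−λΣtᵢ). Here n = 7 and Σtᵢ = 8.72 + 6.24 + 7.81 + 2.70 + 3.50 + 10.85 + 7.12 = 46.94.
Posterior ∝ λ^5e^(−9λ) · λ^7e^(−46.94λ) = λ^12e^(−55.94λ), i.e. Gamma(13, 55.94).
Mode = (a−1)/b = 12/55.94 ≈ 0.215.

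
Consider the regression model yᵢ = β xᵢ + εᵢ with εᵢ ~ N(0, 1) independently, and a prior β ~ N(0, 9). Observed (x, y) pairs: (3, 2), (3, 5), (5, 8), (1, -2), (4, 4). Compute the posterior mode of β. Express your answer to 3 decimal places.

β̂_MAP = 1.248

log p(β | y) = −Σ(yᵢ − βxᵢ)²/(2·1) − β²/(2·9) + const.
Setting the derivative to zero: Σxᵢ(yᵢ − βxᵢ)/1 − β/9 = 0, so β = Σxᵢyᵢ / (Σxᵢ² + σ²/τ²).
Σxᵢyᵢ = 3·2 + 3·5 + 5·8 + 1·(-2) + 4·4 = 75; Σxᵢ² = 60; σ²/τ² = 1/9.
β̂_MAP = 75 / (60 + 1/9) = 75/(541/9) = 675/541 ≈ 1.248.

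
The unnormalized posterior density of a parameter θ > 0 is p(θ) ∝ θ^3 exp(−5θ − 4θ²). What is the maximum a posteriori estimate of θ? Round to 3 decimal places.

θ̂_MAP = 0.375

ℓ'(θ) = 3/θ − 5 − 8θ. Setting this to zero and multiplying by θ: 8θ² + 5θ − 3 = 0.
θ = (−5 + √(5² + 4·8·3)) / (2·8) = (−5 + √121) / 16 = (−5 + 11)/16 = 3/8.
ℓ''(θ) = −3/θ² − 8 < 0, confirming a maximum.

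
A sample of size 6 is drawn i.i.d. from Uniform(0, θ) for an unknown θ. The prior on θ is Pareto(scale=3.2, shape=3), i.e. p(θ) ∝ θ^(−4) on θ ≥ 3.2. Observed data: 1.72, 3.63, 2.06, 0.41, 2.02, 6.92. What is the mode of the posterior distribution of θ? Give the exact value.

The Uniform(0, θ) likelihood is θ^(−n) for θ ≥ max(xᵢ), zero otherwise. Here max(xᵢ) = 6.92.
Posterior ∝ θ^(−4) · θ^(−6) = θ^(−10) on θ ≥ max(3.2, 6.92) = 6.92.
This density is strictly decreasing in θ, so the posterior mode lies at the lower boundary of the support.

θ̂_MAP = 6.92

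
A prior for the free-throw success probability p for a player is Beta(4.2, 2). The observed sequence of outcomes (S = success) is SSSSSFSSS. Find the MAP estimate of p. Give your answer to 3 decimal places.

Prior: Beta(4.2, 2).
Data: 8 successes in 9 trials (from the sequence). The binomial likelihood contributes p^8(1−p)^1, so the posterior is Beta(4.2+8, 2+1) = Beta(12.2, 3).
For Beta(a, b) with a, b > 1 the mode is (a−1)/(a+b−2) = 11.2/13.2 ≈ 0.848.

p̂_MAP = 0.848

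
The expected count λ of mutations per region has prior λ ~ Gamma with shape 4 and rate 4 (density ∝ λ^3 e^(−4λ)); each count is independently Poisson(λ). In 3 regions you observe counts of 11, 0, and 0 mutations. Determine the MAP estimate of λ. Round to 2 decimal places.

λ̂_MAP = 2.00

Σxᵢ = 11+0+0 = 11, with n = 3.
Posterior ∝ λ^3e^(−4λ) · λ^11e^(−3λ) = λ^14e^(−7λ), i.e. Gamma(shape=15, rate=7).
The mode of a Gamma(a, b) with a ≥ 1 (shape–rate) is (a−1)/b = 14/7 ≈ 2.00.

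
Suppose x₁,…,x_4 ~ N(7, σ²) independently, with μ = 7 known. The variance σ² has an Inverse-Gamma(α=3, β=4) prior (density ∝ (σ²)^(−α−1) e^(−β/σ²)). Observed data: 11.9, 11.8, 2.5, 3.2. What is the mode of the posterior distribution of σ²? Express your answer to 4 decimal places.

σ̂²_MAP = 7.4783

Sum of squared deviations about the known mean: SS = (11.9−7)² + (11.8−7)² + (2.5−7)² + (3.2−7)² = 81.74.
The Normal likelihood contributes (σ²)^(−n/2) exp(−SS/(2σ²)), so the posterior is Inverse-Gamma(α + n/2, β + SS/2) = Inverse-Gamma(5, 44.87).
The mode of Inverse-Gamma(a, b) is b/(a+1) = 44.87/6 ≈ 7.4783.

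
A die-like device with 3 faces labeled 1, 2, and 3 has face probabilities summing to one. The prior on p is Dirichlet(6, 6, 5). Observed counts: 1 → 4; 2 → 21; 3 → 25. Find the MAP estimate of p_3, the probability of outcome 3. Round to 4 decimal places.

MAP estimate: 0.4531

The posterior is Dirichlet(αᵢ + nᵢ) = Dirichlet(10, 27, 30).
For a Dirichlet(a₁,…,a_K) with all aᵢ > 1, the mode has j-th component (aⱼ − 1)/(Σaᵢ − K).
Here Σaᵢ = 67 and K = 3, so p_3 = (30 − 1)/(67 − 3) = 29/64 ≈ 0.4531.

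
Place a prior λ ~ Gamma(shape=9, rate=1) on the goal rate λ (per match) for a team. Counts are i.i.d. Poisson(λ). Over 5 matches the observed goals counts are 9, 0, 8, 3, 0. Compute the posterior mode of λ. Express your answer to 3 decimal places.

Σxᵢ = 9+0+8+3+0 = 20, with n = 5.
Posterior ∝ λ^8e^(−1λ) · λ^20e^(−5λ) = λ^28e^(−6λ), i.e. Gamma(shape=29, rate=6).
The mode of a Gamma(a, b) with a ≥ 1 (shape–rate) is (a−1)/b = 28/6 ≈ 4.667.

λ̂_MAP = 4.667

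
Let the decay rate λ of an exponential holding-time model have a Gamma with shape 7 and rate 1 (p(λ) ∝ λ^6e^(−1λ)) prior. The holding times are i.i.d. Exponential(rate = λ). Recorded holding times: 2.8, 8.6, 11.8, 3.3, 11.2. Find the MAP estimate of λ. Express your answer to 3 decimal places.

λ̂_MAP = 0.284

The Exponential(rate=λ) likelihood is ∝ λ^n e^(−λΣtᵢ). Here n = 5 and Σtᵢ = 2.8 + 8.6 + 11.8 + 3.3 + 11.2 = 37.7.
Posterior ∝ λ^6e^(−1λ) · λ^5e^(−37.7λ) = λ^11e^(−38.7λ), i.e. Gamma(12, 38.7).
Mode = (a−1)/b = 11/38.7 ≈ 0.284.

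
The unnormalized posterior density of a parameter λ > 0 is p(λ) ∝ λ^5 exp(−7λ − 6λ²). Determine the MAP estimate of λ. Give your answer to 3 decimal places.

ℓ'(λ) = 5/λ − 7 − 12λ. Setting this to zero and multiplying by λ: 12λ² + 7λ − 5 = 0.
λ = (−7 + √(7² + 4·12·5)) / (2·12) = (−7 + √289) / 24 = (−7 + 17)/24 = 5/12.
ℓ''(λ) = −5/λ² − 12 < 0, confirming a maximum.

λ̂_MAP = 0.417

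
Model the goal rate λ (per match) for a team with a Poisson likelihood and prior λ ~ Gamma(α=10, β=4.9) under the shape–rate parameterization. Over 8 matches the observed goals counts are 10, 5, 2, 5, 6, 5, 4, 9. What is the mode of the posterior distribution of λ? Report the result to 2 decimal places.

Σxᵢ = 10+5+2+5+6+5+4+9 = 46, with n = 8.
Posterior ∝ λ^9e^(−4.9λ) · λ^46e^(−8λ) = λ^55e^(−12.9λ), i.e. Gamma(shape=56, rate=12.9).
The mode of a Gamma(a, b) with a ≥ 1 (shape–rate) is (a−1)/b = 55/12.9 ≈ 4.26.

λ̂_MAP = 4.26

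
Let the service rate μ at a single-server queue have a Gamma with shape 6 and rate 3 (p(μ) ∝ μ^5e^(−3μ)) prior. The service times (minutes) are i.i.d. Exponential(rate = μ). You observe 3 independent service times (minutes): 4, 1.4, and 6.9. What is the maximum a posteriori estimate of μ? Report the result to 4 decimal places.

The Exponential(rate=μ) likelihood is ∝ μ^n e^(−μΣtᵢ). Here n = 3 and Σtᵢ = 4 + 1.4 + 6.9 = 12.3.
Posterior ∝ μ^5e^(−3μ) · μ^3e^(−12.3μ) = μ^8e^(−15.3μ), i.e. Gamma(9, 15.3).
Mode = (a−1)/b = 8/15.3 ≈ 0.5229.

μ̂_MAP = 0.5229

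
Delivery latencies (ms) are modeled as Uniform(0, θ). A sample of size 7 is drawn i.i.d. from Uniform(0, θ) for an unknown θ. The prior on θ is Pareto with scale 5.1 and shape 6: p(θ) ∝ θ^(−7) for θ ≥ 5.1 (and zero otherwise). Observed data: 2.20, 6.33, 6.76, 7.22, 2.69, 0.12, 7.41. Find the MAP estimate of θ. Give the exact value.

θ̂_MAP = 7.41

The Uniform(0, θ) likelihood is θ^(−n) for θ ≥ max(xᵢ), zero otherwise. Here max(xᵢ) = 7.41.
Posterior ∝ θ^(−7) · θ^(−7) = θ^(−14) on θ ≥ max(5.1, 7.41) = 7.41.
This density is strictly decreasing in θ, so the posterior mode lies at the lower boundary of the support.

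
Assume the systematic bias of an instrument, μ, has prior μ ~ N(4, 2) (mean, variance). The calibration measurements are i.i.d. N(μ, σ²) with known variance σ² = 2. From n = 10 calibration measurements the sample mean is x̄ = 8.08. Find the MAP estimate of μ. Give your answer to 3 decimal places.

n = 10, x̄ = 8.08.
For a Normal prior and Normal likelihood with known variance, the posterior is Normal; its mode equals its mean, the precision-weighted average.
Prior precision 1/σ₀² = 1/2 = 0.5; data precision n/σ² = 10/2 = 5.
μ̂ = (0.5·4 + 5·8.08) / (0.5 + 5) = 42.4/5.5 = 424/55 ≈ 7.709.

μ̂_MAP = 7.709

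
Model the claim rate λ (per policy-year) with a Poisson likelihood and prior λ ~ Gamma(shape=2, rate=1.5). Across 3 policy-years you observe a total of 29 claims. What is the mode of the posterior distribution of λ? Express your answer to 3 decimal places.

λ̂_MAP = 6.667

Σxᵢ = 29, n = 3.
Posterior ∝ λe^(−1.5λ) · λ^29e^(−3λ) = λ^30e^(−4.5λ), i.e. Gamma(shape=31, rate=4.5).
The mode of a Gamma(a, b) with a ≥ 1 (shape–rate) is (a−1)/b = 30/4.5 ≈ 6.667.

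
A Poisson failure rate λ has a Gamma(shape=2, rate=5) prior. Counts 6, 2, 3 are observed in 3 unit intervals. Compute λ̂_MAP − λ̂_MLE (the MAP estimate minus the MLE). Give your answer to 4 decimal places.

Σxᵢ = 11. Posterior is Gamma(13, 8); MAP = (13−1)/8 = 12/8 ≈ 1.50000.
MLE = x̄ = 11/3 ≈ 3.66667.
Difference = 12/8 − 11/3 = -13/6 ≈ -2.1667.

MAP − MLE = -2.1667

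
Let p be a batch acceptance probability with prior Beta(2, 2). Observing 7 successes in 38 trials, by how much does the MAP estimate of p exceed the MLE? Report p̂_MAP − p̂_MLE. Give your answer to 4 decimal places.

MAP − MLE = 0.0158

Posterior is Beta(9, 33); MAP = (9−1)/(42−2) = 8/40 ≈ 0.20000.
MLE ignores the prior: p̂_MLE = k/n = 7/38 ≈ 0.18421.
Difference = 8/40 − 7/38 = 3/190 ≈ 0.0158.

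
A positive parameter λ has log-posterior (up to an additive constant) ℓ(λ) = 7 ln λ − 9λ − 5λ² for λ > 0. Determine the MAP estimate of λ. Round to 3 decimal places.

ℓ'(λ) = 7/λ − 9 − 10λ. Setting this to zero and multiplying by λ: 10λ² + 9λ − 7 = 0.
λ = (−9 + √(9² + 4·10·7)) / (2·10) = (−9 + √361) / 20 = (−9 + 19)/20 = 1/2.
ℓ''(λ) = −7/λ² − 10 < 0, confirming a maximum.

λ̂_MAP = 0.500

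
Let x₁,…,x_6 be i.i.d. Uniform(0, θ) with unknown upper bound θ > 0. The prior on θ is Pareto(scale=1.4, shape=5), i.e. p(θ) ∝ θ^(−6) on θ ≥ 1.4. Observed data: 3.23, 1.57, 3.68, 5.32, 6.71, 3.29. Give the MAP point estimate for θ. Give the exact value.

The Uniform(0, θ) likelihood is θ^(−n) for θ ≥ max(xᵢ), zero otherwise. Here max(xᵢ) = 6.71.
Posterior ∝ θ^(−6) · θ^(−6) = θ^(−12) on θ ≥ max(1.4, 6.71) = 6.71.
This density is strictly decreasing in θ, so the posterior mode lies at the lower boundary of the support.

θ̂_MAP = 6.71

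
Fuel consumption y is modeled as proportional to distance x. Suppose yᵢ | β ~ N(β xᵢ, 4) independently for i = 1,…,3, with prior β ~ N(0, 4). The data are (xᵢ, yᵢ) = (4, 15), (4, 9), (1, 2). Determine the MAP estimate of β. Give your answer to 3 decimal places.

log p(β | y) = −Σ(yᵢ − βxᵢ)²/(2·4) − β²/(2·4) + const.
Setting the derivative to zero: Σxᵢ(yᵢ − βxᵢ)/4 − β/4 = 0, so β = Σxᵢyᵢ / (Σxᵢ² + σ²/τ²).
Σxᵢyᵢ = 4·15 + 4·9 + 1·2 = 98; Σxᵢ² = 33; σ²/τ² = 1.
β̂_MAP = 98 / (33 + 1) = 98/34 ≈ 2.882.

β̂_MAP = 2.882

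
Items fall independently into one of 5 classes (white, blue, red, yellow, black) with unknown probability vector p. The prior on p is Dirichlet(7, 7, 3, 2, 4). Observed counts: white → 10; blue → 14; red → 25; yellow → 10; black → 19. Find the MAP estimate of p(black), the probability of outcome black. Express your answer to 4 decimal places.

The posterior is Dirichlet(αᵢ + nᵢ) = Dirichlet(17, 21, 28, 12, 23).
For a Dirichlet(a₁,…,a_K) with all aᵢ > 1, the mode has j-th component (aⱼ − 1)/(Σaᵢ − K).
Here Σaᵢ = 101 and K = 5, so p(black) = (23 − 1)/(101 − 5) = 22/96 ≈ 0.2292.

MAP estimate of p(black) = 0.2292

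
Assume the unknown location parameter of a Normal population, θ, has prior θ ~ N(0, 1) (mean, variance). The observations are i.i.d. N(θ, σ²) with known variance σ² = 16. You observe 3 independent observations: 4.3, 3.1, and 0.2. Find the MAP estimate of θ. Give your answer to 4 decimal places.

n = 3; x̄ = (4.3 + 3.1 + 0.2)/3 = 7.6/3 = 38/15 ≈ 2.5333.
For a Normal prior and Normal likelihood with known variance, the posterior is Normal; its mode equals its mean, the precision-weighted average.
Prior precision 1/σ₀² = 1/1 = 1; data precision n/σ² = 3/16 = 0.1875.
θ̂ = (1·0 + 0.1875·(38/15)) / (1 + 0.1875) = 0.475/1.1875 = 0.4000.

θ̂_MAP = 0.4000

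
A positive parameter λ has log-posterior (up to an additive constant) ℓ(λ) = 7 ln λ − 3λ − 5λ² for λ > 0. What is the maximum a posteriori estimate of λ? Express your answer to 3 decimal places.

λ̂_MAP = 0.700

ℓ'(λ) = 7/λ − 3 − 10λ. Setting this to zero and multiplying by λ: 10λ² + 3λ − 7 = 0.
λ = (−3 + √(3² + 4·10·7)) / (2·10) = (−3 + √289) / 20 = (−3 + 17)/20 = 7/10.
ℓ''(λ) = −7/λ² − 10 < 0, confirming a maximum.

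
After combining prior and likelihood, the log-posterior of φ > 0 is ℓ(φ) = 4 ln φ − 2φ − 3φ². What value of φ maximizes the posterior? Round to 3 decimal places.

φ̂_MAP = 0.667

ℓ'(φ) = 4/φ − 2 − 6φ. Setting this to zero and multiplying by φ: 6φ² + 2φ − 4 = 0.
φ = (−2 + √(2² + 4·6·4)) / (2·6) = (−2 + √100) / 12 = (−2 + 10)/12 = 2/3.
ℓ''(φ) = −4/φ² − 6 < 0, confirming a maximum.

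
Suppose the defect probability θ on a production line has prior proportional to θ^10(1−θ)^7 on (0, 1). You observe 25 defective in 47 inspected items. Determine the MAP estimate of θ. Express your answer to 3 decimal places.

θ̂_MAP = 0.547

The prior density ∝ θ^10(1−θ)^7 is the kernel of Beta(11, 8).
Data: 25 successes in 47 trials. The binomial likelihood contributes θ^25(1−θ)^22, so the posterior is Beta(11+25, 8+22) = Beta(36, 30).
For Beta(a, b) with a, b > 1 the mode is (a−1)/(a+b−2) = 35/64 ≈ 0.547.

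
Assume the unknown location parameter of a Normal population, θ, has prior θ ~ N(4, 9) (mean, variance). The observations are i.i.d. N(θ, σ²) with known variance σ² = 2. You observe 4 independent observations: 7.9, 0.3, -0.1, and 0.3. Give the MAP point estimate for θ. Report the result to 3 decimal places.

θ̂_MAP = 2.200

n = 4; x̄ = (7.9 + 0.3 + (-0.1) + 0.3)/4 = 8.4/4 = 2.1.
For a Normal prior and Normal likelihood with known variance, the posterior is Normal; its mode equals its mean, the precision-weighted average.
Prior precision 1/σ₀² = 1/9; data precision n/σ² = 4/2 = 2.
θ̂ = ((1/9)·4 + 2·2.1) / (1/9 + 2) = (209/45)/(19/9) = 2.200.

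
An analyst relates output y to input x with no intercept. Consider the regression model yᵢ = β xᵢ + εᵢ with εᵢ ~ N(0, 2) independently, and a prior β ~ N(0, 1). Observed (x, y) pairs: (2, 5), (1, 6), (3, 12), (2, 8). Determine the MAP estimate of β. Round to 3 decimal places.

β̂_MAP = 3.400

log p(β | y) = −Σ(yᵢ − βxᵢ)²/(2·2) − β²/(2·1) + const.
Setting the derivative to zero: Σxᵢ(yᵢ − βxᵢ)/2 − β/1 = 0, so β = Σxᵢyᵢ / (Σxᵢ² + σ²/τ²).
Σxᵢyᵢ = 2·5 + 1·6 + 3·12 + 2·8 = 68; Σxᵢ² = 18; σ²/τ² = 2.
β̂_MAP = 68 / (18 + 2) = 68/20 ≈ 3.400.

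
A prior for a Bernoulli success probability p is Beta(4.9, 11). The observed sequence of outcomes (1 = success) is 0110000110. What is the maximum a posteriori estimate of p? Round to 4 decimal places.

Prior: Beta(4.9, 11).
Data: 4 successes in 10 trials (from the sequence). The binomial likelihood contributes p^4(1−p)^6, so the posterior is Beta(4.9+4, 11+6) = Beta(8.9, 17).
For Beta(a, b) with a, b > 1 the mode is (a−1)/(a+b−2) = 7.9/23.9 ≈ 0.3305.

p̂_MAP = 0.3305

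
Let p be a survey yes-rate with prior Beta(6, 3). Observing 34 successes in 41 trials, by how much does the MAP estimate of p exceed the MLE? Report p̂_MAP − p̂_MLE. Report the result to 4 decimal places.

Posterior is Beta(40, 10); MAP = (40−1)/(50−2) = 39/48 ≈ 0.81250.
MLE ignores the prior: p̂_MLE = k/n = 34/41 ≈ 0.82927.
Difference = 39/48 − 34/41 = -11/656 ≈ -0.0168.

MAP − MLE = -0.0168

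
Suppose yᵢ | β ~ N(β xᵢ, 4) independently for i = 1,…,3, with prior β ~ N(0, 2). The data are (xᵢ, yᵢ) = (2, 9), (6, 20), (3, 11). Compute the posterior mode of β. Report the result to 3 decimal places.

log p(β | y) = −Σ(yᵢ − βxᵢ)²/(2·4) − β²/(2·2) + const.
Setting the derivative to zero: Σxᵢ(yᵢ − βxᵢ)/4 − β/2 = 0, so β = Σxᵢyᵢ / (Σxᵢ² + σ²/τ²).
Σxᵢyᵢ = 2·9 + 6·20 + 3·11 = 171; Σxᵢ² = 49; σ²/τ² = 2.
β̂_MAP = 171 / (49 + 2) = 171/51 ≈ 3.353.

β̂_MAP = 3.353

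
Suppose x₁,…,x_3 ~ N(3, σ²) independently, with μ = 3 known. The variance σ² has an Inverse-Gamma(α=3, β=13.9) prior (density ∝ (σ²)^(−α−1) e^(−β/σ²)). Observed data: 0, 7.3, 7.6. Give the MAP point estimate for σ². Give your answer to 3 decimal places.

Sum of squared deviations about the known mean: SS = (0−3)² + (7.3−3)² + (7.6−3)² = 48.65.
The Normal likelihood contributes (σ²)^(−n/2) exp(−SS/(2σ²)), so the posterior is Inverse-Gamma(α + n/2, β + SS/2) = Inverse-Gamma(4.5, 38.225).
The mode of Inverse-Gamma(a, b) is b/(a+1) = 38.225/5.5 ≈ 6.950.

σ̂²_MAP = 6.950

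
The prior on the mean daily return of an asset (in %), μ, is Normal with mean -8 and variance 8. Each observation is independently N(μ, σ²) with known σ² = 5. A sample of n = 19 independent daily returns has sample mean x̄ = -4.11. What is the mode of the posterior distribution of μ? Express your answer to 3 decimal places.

n = 19, x̄ = -4.11.
For a Normal prior and Normal likelihood with known variance, the posterior is Normal; its mode equals its mean, the precision-weighted average.
Prior precision 1/σ₀² = 1/8 = 0.125; data precision n/σ² = 19/5 = 3.8.
μ̂ = (0.125·(-8) + 3.8·(-4.11)) / (0.125 + 3.8) = (-16.618)/3.925 = -16618/3925 ≈ -4.234.

μ̂_MAP = -4.234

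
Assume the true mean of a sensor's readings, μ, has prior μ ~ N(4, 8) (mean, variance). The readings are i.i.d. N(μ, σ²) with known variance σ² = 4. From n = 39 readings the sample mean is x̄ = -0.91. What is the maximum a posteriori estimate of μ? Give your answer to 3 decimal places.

n = 39, x̄ = -0.91.
For a Normal prior and Normal likelihood with known variance, the posterior is Normal; its mode equals its mean, the precision-weighted average.
Prior precision 1/σ₀² = 1/8 = 0.125; data precision n/σ² = 39/4 = 9.75.
μ̂ = (0.125·4 + 9.75·(-0.91)) / (0.125 + 9.75) = (-8.3725)/9.875 = -3349/3950 ≈ -0.848.

μ̂_MAP = -0.848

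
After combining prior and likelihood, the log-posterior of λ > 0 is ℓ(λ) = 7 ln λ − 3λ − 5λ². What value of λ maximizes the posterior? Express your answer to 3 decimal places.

λ̂_MAP = 0.700

ℓ'(λ) = 7/λ − 3 − 10λ. Setting this to zero and multiplying by λ: 10λ² + 3λ − 7 = 0.
λ = (−3 + √(3² + 4·10·7)) / (2·10) = (−3 + √289) / 20 = (−3 + 17)/20 = 7/10.
ℓ''(λ) = −7/λ² − 10 < 0, confirming a maximum.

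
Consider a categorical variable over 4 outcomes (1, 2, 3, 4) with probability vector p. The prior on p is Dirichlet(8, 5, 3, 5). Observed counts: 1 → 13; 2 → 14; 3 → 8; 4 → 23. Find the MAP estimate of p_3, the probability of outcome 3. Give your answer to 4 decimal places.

The posterior is Dirichlet(αᵢ + nᵢ) = Dirichlet(21, 19, 11, 28).
For a Dirichlet(a₁,…,a_K) with all aᵢ > 1, the mode has j-th component (aⱼ − 1)/(Σaᵢ − K).
Here Σaᵢ = 79 and K = 4, so p_3 = (11 − 1)/(79 − 4) = 10/75 ≈ 0.1333.

MAP estimate: 0.1333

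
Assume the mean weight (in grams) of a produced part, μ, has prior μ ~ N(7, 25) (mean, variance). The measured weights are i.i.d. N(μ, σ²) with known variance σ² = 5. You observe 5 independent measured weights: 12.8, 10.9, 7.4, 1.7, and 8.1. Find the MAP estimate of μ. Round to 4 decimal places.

μ̂_MAP = 8.1346

n = 5; x̄ = (12.8 + 10.9 + 7.4 + 1.7 + 8.1)/5 = 40.9/5 = 8.18.
For a Normal prior and Normal likelihood with known variance, the posterior is Normal; its mode equals its mean, the precision-weighted average.
Prior precision 1/σ₀² = 1/25 = 0.04; data precision n/σ² = 5/5 = 1.
μ̂ = (0.04·7 + 1·8.18) / (0.04 + 1) = 8.46/1.04 = 423/52 ≈ 8.1346.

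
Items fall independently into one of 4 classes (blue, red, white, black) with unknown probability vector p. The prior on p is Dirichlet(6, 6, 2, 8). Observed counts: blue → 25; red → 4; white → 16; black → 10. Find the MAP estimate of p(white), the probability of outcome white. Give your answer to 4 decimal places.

MAP estimate of p(white) = 0.2329

The posterior is Dirichlet(αᵢ + nᵢ) = Dirichlet(31, 10, 18, 18).
For a Dirichlet(a₁,…,a_K) with all aᵢ > 1, the mode has j-th component (aⱼ − 1)/(Σaᵢ − K).
Here Σaᵢ = 77 and K = 4, so p(white) = (18 − 1)/(77 − 4) = 17/73 ≈ 0.2329.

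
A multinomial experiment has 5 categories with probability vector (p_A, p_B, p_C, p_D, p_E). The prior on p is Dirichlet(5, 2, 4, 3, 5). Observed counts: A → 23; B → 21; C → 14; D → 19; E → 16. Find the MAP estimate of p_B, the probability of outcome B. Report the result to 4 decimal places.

MAP estimate of p_B = 0.2056

The posterior is Dirichlet(αᵢ + nᵢ) = Dirichlet(28, 23, 18, 22, 21).
For a Dirichlet(a₁,…,a_K) with all aᵢ > 1, the mode has j-th component (aⱼ − 1)/(Σaᵢ − K).
Here Σaᵢ = 112 and K = 5, so p_B = (23 − 1)/(112 − 5) = 22/107 ≈ 0.2056.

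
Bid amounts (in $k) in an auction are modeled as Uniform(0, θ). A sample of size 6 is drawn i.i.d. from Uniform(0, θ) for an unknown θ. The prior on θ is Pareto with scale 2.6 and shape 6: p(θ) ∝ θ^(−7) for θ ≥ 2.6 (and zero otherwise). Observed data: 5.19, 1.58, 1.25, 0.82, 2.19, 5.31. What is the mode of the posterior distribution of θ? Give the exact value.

θ̂_MAP = 5.31

The Uniform(0, θ) likelihood is θ^(−n) for θ ≥ max(xᵢ), zero otherwise. Here max(xᵢ) = 5.31.
Posterior ∝ θ^(−7) · θ^(−6) = θ^(−13) on θ ≥ max(2.6, 5.31) = 5.31.
This density is strictly decreasing in θ, so the posterior mode lies at the lower boundary of the support.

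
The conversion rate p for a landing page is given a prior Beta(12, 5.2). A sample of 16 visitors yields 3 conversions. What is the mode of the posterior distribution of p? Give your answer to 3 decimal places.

p̂_MAP = 0.449

Prior: Beta(12, 5.2).
Data: 3 successes in 16 trials. The binomial likelihood contributes p^3(1−p)^13, so the posterior is Beta(12+3, 5.2+13) = Beta(15, 18.2).
For Beta(a, b) with a, b > 1 the mode is (a−1)/(a+b−2) = 14/31.2 ≈ 0.449.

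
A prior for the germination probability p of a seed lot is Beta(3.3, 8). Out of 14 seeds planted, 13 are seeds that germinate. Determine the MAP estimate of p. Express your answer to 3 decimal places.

Prior: Beta(3.3, 8).
Data: 13 successes in 14 trials. The binomial likelihood contributes p^13(1−p)^1, so the posterior is Beta(3.3+13, 8+1) = Beta(16.3, 9).
For Beta(a, b) with a, b > 1 the mode is (a−1)/(a+b−2) = 15.3/23.3 ≈ 0.657.

p̂_MAP = 0.657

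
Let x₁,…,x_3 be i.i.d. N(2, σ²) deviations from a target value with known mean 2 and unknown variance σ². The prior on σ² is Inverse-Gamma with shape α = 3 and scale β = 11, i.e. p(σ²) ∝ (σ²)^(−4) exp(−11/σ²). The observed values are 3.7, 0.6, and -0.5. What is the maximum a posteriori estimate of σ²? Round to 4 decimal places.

Sum of squared deviations about the known mean: SS = (3.7−2)² + (0.6−2)² + (-0.5−2)² = 11.1.
The Normal likelihood contributes (σ²)^(−n/2) exp(−SS/(2σ²)), so the posterior is Inverse-Gamma(α + n/2, β + SS/2) = Inverse-Gamma(4.5, 16.55).
The mode of Inverse-Gamma(a, b) is b/(a+1) = 16.55/5.5 ≈ 3.0091.

σ̂²_MAP = 3.0091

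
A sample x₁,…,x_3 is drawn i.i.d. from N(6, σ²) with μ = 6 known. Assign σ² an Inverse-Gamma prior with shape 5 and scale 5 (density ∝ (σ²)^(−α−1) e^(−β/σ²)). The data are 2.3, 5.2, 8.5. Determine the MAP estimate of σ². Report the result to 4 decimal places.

Sum of squared deviations about the known mean: SS = (2.3−6)² + (5.2−6)² + (8.5−6)² = 20.58.
The Normal likelihood contributes (σ²)^(−n/2) exp(−SS/(2σ²)), so the posterior is Inverse-Gamma(α + n/2, β + SS/2) = Inverse-Gamma(6.5, 15.29).
The mode of Inverse-Gamma(a, b) is b/(a+1) = 15.29/7.5 ≈ 2.0387.

σ̂²_MAP = 2.0387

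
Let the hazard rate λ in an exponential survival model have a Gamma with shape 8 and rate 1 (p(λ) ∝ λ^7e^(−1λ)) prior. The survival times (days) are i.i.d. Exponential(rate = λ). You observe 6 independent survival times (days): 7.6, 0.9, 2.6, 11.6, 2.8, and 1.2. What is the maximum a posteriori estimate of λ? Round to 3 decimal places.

λ̂_MAP = 0.469

The Exponential(rate=λ) likelihood is ∝ λ^n e^(−λΣtᵢ). Here n = 6 and Σtᵢ = 7.6 + 0.9 + 2.6 + 11.6 + 2.8 + 1.2 = 26.7.
Posterior ∝ λ^7e^(−1λ) · λ^6e^(−26.7λ) = λ^13e^(−27.7λ), i.e. Gamma(14, 27.7).
Mode = (a−1)/b = 13/27.7 ≈ 0.469.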